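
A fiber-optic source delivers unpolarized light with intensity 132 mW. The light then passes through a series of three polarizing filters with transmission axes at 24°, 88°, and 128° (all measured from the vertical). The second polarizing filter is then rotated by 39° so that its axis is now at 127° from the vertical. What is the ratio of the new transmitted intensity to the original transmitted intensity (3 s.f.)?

Before rotation:
Unpolarized light through the first polarizer → I₁ = ½ I₀, now polarized at 24°.
I₂ = I₁ cos²(88° − 24°) = 0.5 I₀ · cos²(64°) = 0.09608 I₀.
I₃ = I₂ cos²(128° − 88°) = 0.09608 I₀ · cos²(40°) = 0.05638 I₀.
After rotation:
Unpolarized light through the first polarizer → I₁ = ½ I₀, now polarized at 24°.
Angle between axes 1 and 2: 77°. I₂ = 0.5 I₀ · cos²(77°) = 0.0253 I₀.
I₃ = I₂ cos²(128° − 127°) = 0.0253 I₀ · cos²(1°) = 0.02529 I₀.
Ratio = 0.02529 / 0.05638 = 0.4486.

I_new/I_old ≈ 0.449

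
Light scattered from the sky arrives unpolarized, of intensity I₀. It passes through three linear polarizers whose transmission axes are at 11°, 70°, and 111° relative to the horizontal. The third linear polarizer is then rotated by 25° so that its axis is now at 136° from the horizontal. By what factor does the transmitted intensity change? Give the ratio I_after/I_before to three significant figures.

I_new/I_old ≈ 0.290

Before rotation:
Unpolarized light through the first polarizer → I₁ = ½ I₀, now polarized at 11°.
I₂ = I₁ cos²(70° − 11°) = 0.5 I₀ · cos²(59°) = 0.1326 I₀.
I₃ = I₂ cos²(111° − 70°) = 0.1326 I₀ · cos²(41°) = 0.07555 I₀.
After rotation:
Unpolarized light through the first polarizer → I₁ = ½ I₀, now polarized at 11°.
I₂ = I₁ cos²(70° − 11°) = 0.5 I₀ · cos²(59°) = 0.1326 I₀.
I₃ = I₂ cos²(136° − 70°) = 0.1326 I₀ · cos²(66°) = 0.02194 I₀.
Ratio = 0.02194 / 0.07555 = 0.2904.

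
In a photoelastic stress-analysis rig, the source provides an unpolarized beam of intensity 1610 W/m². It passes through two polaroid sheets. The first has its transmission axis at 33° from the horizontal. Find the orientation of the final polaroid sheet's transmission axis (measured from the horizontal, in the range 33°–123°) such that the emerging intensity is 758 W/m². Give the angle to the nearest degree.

θ ≈ 47°

Unpolarized light through the first polarizer → I₁ = ½ I₀, now polarized at 33°.
Target fraction: 758 / 1610 W/m² = 0.4708 of I₀.
Need I₂/I₀ = 0.4708, so cos²(θ − 33°) = 0.4708 / 0.5 = 0.9416.
θ − 33° = arccos(√0.9416) = 14.0°, giving θ ≈ 33 + 14.0 = 47.0°.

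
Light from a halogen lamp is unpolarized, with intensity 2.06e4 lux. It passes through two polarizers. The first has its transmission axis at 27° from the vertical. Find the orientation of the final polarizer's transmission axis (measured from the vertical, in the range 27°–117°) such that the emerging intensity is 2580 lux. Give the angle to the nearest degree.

θ ≈ 87°

Unpolarized light through the first polarizer → I₁ = ½ I₀, now polarized at 27°.
Target fraction: 2580 / 2.06e4 lux = 0.1252 of I₀.
Need I₂/I₀ = 0.1252, so cos²(θ − 27°) = 0.1252 / 0.5 = 0.2505.
θ − 27° = arccos(√0.2505) = 60.0°, giving θ ≈ 27 + 60.0 = 87.0°.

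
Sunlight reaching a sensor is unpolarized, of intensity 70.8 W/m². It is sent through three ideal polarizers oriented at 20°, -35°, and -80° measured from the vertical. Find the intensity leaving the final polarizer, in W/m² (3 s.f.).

I ≈ 5.82 W/m²

Unpolarized light through the first polarizer → I₁ = 70.8 W/m²/2 = 35.4 W/m², polarized at 20°.
I₂ = I₁ · cos²(55°) = 35.4 · 0.329 = 11.65 W/m².
I₃ = I₂ · cos²(45°) = 11.65 · 0.5 = 5.823 W/m².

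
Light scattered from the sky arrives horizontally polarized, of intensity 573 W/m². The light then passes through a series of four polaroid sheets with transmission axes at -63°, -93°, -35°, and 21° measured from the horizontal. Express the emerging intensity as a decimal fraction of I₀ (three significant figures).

I/I₀ ≈ 0.0136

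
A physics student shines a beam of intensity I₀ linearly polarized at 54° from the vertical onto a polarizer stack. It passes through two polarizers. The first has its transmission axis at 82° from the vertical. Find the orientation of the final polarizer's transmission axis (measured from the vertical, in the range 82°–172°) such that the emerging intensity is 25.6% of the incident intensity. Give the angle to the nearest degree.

θ ≈ 137°

I₁ = I₀ cos²(82° − 54°) = I₀ cos²(28°) = 0.7796 I₀.
Need I₂/I₀ = 0.256, so cos²(θ − 82°) = 0.256 / 0.7796 = 0.3284.
θ − 82° = arccos(√0.3284) = 55.0°, giving θ ≈ 82 + 55.0 = 137.0°.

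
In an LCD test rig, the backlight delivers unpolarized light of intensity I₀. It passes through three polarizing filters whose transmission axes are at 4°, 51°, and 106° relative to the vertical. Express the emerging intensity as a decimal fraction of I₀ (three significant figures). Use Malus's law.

Unpolarized light through the first polarizer → I₁ = ½ I₀, now polarized at 4°.
I₂ = I₁ cos²(51° − 4°) = 0.5 I₀ · cos²(47°) = 0.2326 I₀.
I₃ = I₂ cos²(106° − 51°) = 0.2326 I₀ · cos²(55°) = 0.07651 I₀.
Transmitted fraction = 0.07651.

≈ 0.0765 I₀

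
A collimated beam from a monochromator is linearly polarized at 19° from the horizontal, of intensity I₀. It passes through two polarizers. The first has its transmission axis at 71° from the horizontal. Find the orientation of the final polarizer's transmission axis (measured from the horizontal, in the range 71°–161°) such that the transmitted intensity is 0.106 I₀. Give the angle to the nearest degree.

θ ≈ 129°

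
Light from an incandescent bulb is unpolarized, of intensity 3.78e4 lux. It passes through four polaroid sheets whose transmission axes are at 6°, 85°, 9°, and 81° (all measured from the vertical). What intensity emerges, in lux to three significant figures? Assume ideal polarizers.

I ≈ 3.85 lux

Unpolarized light through the first polarizer → I₁ = 3.78e4 lux/2 = 1.89e+04 lux, polarized at 6°.
I₂ = I₁ · cos²(79°) = 1.89e+04 · 0.03641 = 688.1 lux.
I₃ = I₂ · cos²(76°) = 688.1 · 0.05853 = 40.27 lux.
I₄ = I₃ · cos²(72°) = 40.27 · 0.09549 = 3.846 lux.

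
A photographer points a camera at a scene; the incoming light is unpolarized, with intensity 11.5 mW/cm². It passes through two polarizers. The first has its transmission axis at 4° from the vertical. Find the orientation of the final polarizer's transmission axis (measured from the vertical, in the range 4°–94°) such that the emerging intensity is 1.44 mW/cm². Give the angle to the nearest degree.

θ ≈ 64°

Unpolarized light through the first polarizer → I₁ = ½ I₀, now polarized at 4°.
Target fraction: 1.44 / 11.5 mW/cm² = 0.1252 of I₀.
Need I₂/I₀ = 0.1252, so cos²(θ − 4°) = 0.1252 / 0.5 = 0.2504.
θ − 4° = arccos(√0.2504) = 60.0°, giving θ ≈ 4 + 60.0 = 64.0°.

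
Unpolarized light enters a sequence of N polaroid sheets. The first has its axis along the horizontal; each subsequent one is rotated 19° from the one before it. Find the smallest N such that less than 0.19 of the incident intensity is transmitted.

N = 10

First polarizer halves the unpolarized light: factor 1/2.
Each further stage multiplies by cos²(19°) = 0.894.
After N polarizers: T = 0.5·0.894^(N−1). Require T < 0.19 ⇒ N−1 > ln(0.19/0.5)/ln(0.894) = 8.64, so N−1 ≥ 9 and N = 10.
Check: N=10 gives T = 0.1824 < 0.19; N=9 gives T = 0.204.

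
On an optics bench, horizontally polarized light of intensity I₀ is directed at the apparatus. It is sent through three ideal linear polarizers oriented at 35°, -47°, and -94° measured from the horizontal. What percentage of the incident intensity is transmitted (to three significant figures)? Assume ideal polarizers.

≈ 0.605%

By Malus's law, I₁ = I₀ cos²(35° − 0°) = I₀ cos²(35°) = 0.671 I₀.
I₂ = I₁ cos²(-47° − 35°) = 0.671 I₀ · cos²(82°) = 0.013 I₀.
I₃ = I₂ cos²(-94° + 47°) = 0.013 I₀ · cos²(47°) = 0.006045 I₀.
That is 0.6045% of the incident intensity.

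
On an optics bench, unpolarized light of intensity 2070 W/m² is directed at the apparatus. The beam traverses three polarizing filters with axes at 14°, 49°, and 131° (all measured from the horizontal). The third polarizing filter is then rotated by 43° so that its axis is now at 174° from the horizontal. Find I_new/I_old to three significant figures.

I_new/I_old ≈ 17.0

Before rotation:
Unpolarized light through the first polarizer → I₁ = ½ I₀, now polarized at 14°.
I₂ = I₁ cos²(49° − 14°) = 0.5 I₀ · cos²(35°) = 0.3355 I₀.
I₃ = I₂ cos²(131° − 49°) = 0.3355 I₀ · cos²(82°) = 0.006498 I₀.
After rotation:
Unpolarized light through the first polarizer → I₁ = ½ I₀, now polarized at 14°.
I₂ = I₁ cos²(49° − 14°) = 0.5 I₀ · cos²(35°) = 0.3355 I₀.
Angle between axes 2 and 3: 55°. I₃ = 0.3355 I₀ · cos²(55°) = 0.1104 I₀.
Ratio = 0.1104 / 0.006498 = 16.99.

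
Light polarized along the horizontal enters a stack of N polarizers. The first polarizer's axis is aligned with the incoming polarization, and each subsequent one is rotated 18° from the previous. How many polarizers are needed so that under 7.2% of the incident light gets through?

First polarizer is aligned with the polarization: full transmission.
Each further stage multiplies by cos²(18°) = 0.9045.
After N polarizers: T = 0.9045^(N−1). Require T < 0.072 ⇒ N−1 > ln(0.072)/ln(0.9045) = 26.22, so N−1 ≥ 27 and N = 28.
Check: N=28 gives T = 0.06655 < 0.072; N=27 gives T = 0.07357.

N = 28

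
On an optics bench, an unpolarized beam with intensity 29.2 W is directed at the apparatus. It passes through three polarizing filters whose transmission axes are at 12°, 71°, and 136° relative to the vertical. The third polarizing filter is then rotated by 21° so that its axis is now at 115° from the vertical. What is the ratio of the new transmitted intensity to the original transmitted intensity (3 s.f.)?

I_new/I_old ≈ 2.90

Before rotation:
Unpolarized light through the first polarizer → I₁ = ½ I₀, now polarized at 12°.
I₂ = I₁ cos²(71° − 12°) = 0.5 I₀ · cos²(59°) = 0.1326 I₀.
I₃ = I₂ cos²(136° − 71°) = 0.1326 I₀ · cos²(65°) = 0.02369 I₀.
After rotation:
Unpolarized light through the first polarizer → I₁ = ½ I₀, now polarized at 12°.
I₂ = I₁ cos²(71° − 12°) = 0.5 I₀ · cos²(59°) = 0.1326 I₀.
I₃ = I₂ cos²(115° − 71°) = 0.1326 I₀ · cos²(44°) = 0.06863 I₀.
Ratio = 0.06863 / 0.02369 = 2.897.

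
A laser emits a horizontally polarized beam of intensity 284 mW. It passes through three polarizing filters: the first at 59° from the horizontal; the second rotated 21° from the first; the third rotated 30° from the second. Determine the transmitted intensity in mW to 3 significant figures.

I ≈ 49.2 mW

I₁ = 284 mW · cos²(59°) = 75.34 mW.
I₂ = I₁ · cos²(21°) = 75.34 · 0.8716 = 65.66 mW.
I₃ = I₂ · cos²(30°) = 65.66 · 0.75 = 49.24 mW.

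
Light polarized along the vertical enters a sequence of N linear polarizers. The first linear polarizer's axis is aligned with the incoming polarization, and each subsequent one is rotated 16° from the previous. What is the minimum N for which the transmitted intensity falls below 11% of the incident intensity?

N = 29

First polarizer is aligned with the polarization: full transmission.
Each further stage multiplies by cos²(16°) = 0.924.
After N polarizers: T = 0.924^(N−1). Require T < 0.11 ⇒ N−1 > ln(0.11)/ln(0.924) = 27.93, so N−1 ≥ 28 and N = 29.
Check: N=29 gives T = 0.1094 < 0.11; N=28 gives T = 0.1184.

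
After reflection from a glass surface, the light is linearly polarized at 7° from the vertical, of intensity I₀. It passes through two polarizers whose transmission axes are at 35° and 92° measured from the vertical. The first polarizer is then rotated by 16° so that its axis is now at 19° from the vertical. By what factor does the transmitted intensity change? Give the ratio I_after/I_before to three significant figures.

I_new/I_old ≈ 0.354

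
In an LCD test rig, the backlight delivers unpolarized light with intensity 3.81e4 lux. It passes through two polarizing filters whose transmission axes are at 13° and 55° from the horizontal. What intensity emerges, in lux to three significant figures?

Unpolarized light through the first polarizer → I₁ = 3.81e4 lux/2 = 1.905e+04 lux, polarized at 13°.
I₂ = I₁ · cos²(42°) = 1.905e+04 · 0.5523 = 1.052e+04 lux.

I ≈ 1.05e4 lux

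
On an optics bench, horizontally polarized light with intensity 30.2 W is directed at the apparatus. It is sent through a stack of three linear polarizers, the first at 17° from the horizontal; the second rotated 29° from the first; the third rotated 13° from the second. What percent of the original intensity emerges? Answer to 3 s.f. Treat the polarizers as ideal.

≈ 66.4%

I₁ = 30.2 W · cos²(17°) = 27.62 W.
I₂ = I₁ · cos²(29°) = 27.62 · 0.765 = 21.13 W.
I₃ = I₂ · cos²(13°) = 21.13 · 0.9494 = 20.06 W.
That is 66.42% of the incident intensity.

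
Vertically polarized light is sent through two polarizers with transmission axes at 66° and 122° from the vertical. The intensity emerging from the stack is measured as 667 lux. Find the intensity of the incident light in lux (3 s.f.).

By Malus's law, I₁ = I₀ cos²(66° − 0°) = I₀ cos²(66°) = 0.1654 I₀.
I₂ = I₁ cos²(122° − 66°) = 0.1654 I₀ · cos²(56°) = 0.05173 I₀.
So 667 lux = 0.05173 I₀, giving I₀ = 667/0.05173 = 1.289e+04 lux.

I₀ ≈ 1.29e4 lux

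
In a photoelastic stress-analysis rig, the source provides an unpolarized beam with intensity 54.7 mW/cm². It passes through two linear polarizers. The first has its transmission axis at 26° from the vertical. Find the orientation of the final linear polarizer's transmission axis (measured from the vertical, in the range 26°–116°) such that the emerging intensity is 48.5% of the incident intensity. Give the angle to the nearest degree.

Unpolarized light through the first polarizer → I₁ = ½ I₀, now polarized at 26°.
Need I₂/I₀ = 0.485, so cos²(θ − 26°) = 0.485 / 0.5 = 0.97.
θ − 26° = arccos(√0.97) = 10.0°, giving θ ≈ 26 + 10.0 = 36.0°.

θ ≈ 36°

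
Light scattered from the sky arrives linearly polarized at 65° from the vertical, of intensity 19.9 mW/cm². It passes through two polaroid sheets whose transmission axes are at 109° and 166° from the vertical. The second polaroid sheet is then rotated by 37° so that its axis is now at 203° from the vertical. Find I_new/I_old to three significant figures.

I_new/I_old ≈ 0.0164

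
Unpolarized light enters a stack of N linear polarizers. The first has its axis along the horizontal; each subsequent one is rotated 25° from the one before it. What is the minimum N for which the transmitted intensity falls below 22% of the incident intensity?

First polarizer halves the unpolarized light: factor 1/2.
Each further stage multiplies by cos²(25°) = 0.8214.
After N polarizers: T = 0.5·0.8214^(N−1). Require T < 0.22 ⇒ N−1 > ln(0.22/0.5)/ln(0.8214) = 4.17, so N−1 ≥ 5 and N = 6.
Check: N=6 gives T = 0.187 < 0.22; N=5 gives T = 0.2276.

N = 6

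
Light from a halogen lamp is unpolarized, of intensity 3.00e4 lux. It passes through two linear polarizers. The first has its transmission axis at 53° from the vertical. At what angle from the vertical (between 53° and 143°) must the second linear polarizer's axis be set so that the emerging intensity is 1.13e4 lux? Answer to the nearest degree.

Unpolarized light through the first polarizer → I₁ = ½ I₀, now polarized at 53°.
Target fraction: 1.13e4 / 3.00e4 lux = 0.3767 of I₀.
Need I₂/I₀ = 0.3767, so cos²(θ − 53°) = 0.3767 / 0.5 = 0.7533.
θ − 53° = arccos(√0.7533) = 29.8°, giving θ ≈ 53 + 29.8 = 82.8°.

θ ≈ 83°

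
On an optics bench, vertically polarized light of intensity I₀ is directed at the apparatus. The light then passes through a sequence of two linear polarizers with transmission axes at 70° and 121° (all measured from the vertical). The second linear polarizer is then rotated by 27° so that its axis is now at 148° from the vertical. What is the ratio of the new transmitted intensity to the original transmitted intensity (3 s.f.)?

I_new/I_old ≈ 0.109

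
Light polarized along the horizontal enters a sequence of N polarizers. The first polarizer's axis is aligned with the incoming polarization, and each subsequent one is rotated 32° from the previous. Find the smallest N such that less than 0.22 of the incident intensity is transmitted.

First polarizer is aligned with the polarization: full transmission.
Each further stage multiplies by cos²(32°) = 0.7192.
After N polarizers: T = 0.7192^(N−1). Require T < 0.22 ⇒ N−1 > ln(0.22)/ln(0.7192) = 4.59, so N−1 ≥ 5 and N = 6.
Check: N=6 gives T = 0.1924 < 0.22; N=5 gives T = 0.2675.

N = 6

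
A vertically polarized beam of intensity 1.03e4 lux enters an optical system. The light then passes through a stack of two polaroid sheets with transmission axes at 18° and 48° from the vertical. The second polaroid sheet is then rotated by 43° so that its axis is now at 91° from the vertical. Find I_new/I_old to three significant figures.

I_new/I_old ≈ 0.114

Before rotation:
By Malus's law, I₁ = I₀ cos²(18° − 0°) = I₀ cos²(18°) = 0.9045 I₀.
I₂ = I₁ cos²(48° − 18°) = 0.9045 I₀ · cos²(30°) = 0.6784 I₀.
After rotation:
I₁ = I₀ cos²(18° − 0°) = I₀ cos²(18°) = 0.9045 I₀.
I₂ = I₁ cos²(91° − 18°) = 0.9045 I₀ · cos²(73°) = 0.07732 I₀.
Ratio = 0.07732 / 0.6784 = 0.114.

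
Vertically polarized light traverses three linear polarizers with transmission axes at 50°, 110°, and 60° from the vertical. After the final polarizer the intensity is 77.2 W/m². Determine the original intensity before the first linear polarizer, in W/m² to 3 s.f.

I₀ ≈ 1810 W/m²

I₁ = I₀ cos²(50° − 0°) = I₀ cos²(50°) = 0.4132 I₀.
I₂ = I₁ cos²(110° − 50°) = 0.4132 I₀ · cos²(60°) = 0.1033 I₀.
I₃ = I₂ cos²(60° − 110°) = 0.1033 I₀ · cos²(50°) = 0.04268 I₀.
So 77.2 W/m² = 0.04268 I₀, giving I₀ = 77.2/0.04268 = 1809 W/m².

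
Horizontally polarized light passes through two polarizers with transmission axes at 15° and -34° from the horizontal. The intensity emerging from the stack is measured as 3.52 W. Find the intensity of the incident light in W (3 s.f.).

I₀ ≈ 8.77 W

By Malus's law, I₁ = I₀ cos²(15° − 0°) = I₀ cos²(15°) = 0.933 I₀.
I₂ = I₁ cos²(-34° − 15°) = 0.933 I₀ · cos²(49°) = 0.4016 I₀.
So 3.52 W = 0.4016 I₀, giving I₀ = 3.52/0.4016 = 8.765 W.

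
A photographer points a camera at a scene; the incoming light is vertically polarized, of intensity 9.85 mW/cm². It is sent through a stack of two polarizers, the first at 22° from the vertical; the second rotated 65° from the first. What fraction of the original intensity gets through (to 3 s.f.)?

I/I₀ ≈ 0.154

I₁ = 9.85 mW/cm² · cos²(22°) = 8.468 mW/cm².
I₂ = I₁ · cos²(65°) = 8.468 · 0.1786 = 1.512 mW/cm².
Transmitted fraction = 0.1535.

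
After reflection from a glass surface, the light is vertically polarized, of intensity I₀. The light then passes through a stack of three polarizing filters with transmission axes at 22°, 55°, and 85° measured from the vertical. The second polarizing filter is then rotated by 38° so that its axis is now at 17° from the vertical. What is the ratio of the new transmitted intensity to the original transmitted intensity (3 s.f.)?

I_new/I_old ≈ 0.264

Before rotation:
I₁ = I₀ cos²(22° − 0°) = I₀ cos²(22°) = 0.8597 I₀.
I₂ = I₁ cos²(55° − 22°) = 0.8597 I₀ · cos²(33°) = 0.6047 I₀.
I₃ = I₂ cos²(85° − 55°) = 0.6047 I₀ · cos²(30°) = 0.4535 I₀.
After rotation:
I₁ = I₀ cos²(22° − 0°) = I₀ cos²(22°) = 0.8597 I₀.
I₂ = I₁ cos²(17° − 22°) = 0.8597 I₀ · cos²(5°) = 0.8531 I₀.
I₃ = I₂ cos²(85° − 17°) = 0.8531 I₀ · cos²(68°) = 0.1197 I₀.
Ratio = 0.1197 / 0.4535 = 0.264.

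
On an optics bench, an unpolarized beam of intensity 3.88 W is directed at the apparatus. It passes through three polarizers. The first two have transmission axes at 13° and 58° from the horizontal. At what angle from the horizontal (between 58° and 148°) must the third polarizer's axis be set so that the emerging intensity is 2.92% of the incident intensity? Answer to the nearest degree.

Unpolarized light through the first polarizer → I₁ = ½ I₀, now polarized at 13°.
I₂ = I₁ cos²(58° − 13°) = 0.5 I₀ · cos²(45°) = 0.25 I₀.
Need I₃/I₀ = 0.0292, so cos²(θ − 58°) = 0.0292 / 0.25 = 0.1168.
θ − 58° = arccos(√0.1168) = 70.0°, giving θ ≈ 58 + 70.0 = 128.0°.

θ ≈ 128°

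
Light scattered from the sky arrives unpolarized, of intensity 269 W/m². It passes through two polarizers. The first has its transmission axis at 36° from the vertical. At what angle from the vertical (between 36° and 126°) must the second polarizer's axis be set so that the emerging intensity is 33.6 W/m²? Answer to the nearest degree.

θ ≈ 96°

Unpolarized light through the first polarizer → I₁ = ½ I₀, now polarized at 36°.
Target fraction: 33.6 / 269 W/m² = 0.1249 of I₀.
Need I₂/I₀ = 0.1249, so cos²(θ − 36°) = 0.1249 / 0.5 = 0.2498.
θ − 36° = arccos(√0.2498) = 60.0°, giving θ ≈ 36 + 60.0 = 96.0°.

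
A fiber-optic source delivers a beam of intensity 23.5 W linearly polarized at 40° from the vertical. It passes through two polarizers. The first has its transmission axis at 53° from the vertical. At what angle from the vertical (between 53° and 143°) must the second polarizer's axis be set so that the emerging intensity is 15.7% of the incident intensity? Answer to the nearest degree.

I₁ = I₀ cos²(53° − 40°) = I₀ cos²(13°) = 0.9494 I₀.
Need I₂/I₀ = 0.157, so cos²(θ − 53°) = 0.157 / 0.9494 = 0.1654.
θ − 53° = arccos(√0.1654) = 66.0°, giving θ ≈ 53 + 66.0 = 119.0°.

θ ≈ 119°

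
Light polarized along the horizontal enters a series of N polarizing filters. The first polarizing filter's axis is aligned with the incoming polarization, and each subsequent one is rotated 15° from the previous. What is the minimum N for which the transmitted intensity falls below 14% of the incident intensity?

N = 30

First polarizer is aligned with the polarization: full transmission.
Each further stage multiplies by cos²(15°) = 0.933.
After N polarizers: T = 0.933^(N−1). Require T < 0.14 ⇒ N−1 > ln(0.14)/ln(0.933) = 28.36, so N−1 ≥ 29 and N = 30.
Check: N=30 gives T = 0.1339 < 0.14; N=29 gives T = 0.1435.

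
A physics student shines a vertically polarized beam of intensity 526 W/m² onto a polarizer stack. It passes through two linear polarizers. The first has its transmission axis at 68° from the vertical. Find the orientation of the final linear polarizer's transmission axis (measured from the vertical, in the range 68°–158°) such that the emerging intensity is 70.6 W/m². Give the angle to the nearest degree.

I₁ = I₀ cos²(68° − 0°) = I₀ cos²(68°) = 0.1403 I₀.
Target fraction: 70.6 / 526 W/m² = 0.1342 of I₀.
Need I₂/I₀ = 0.1342, so cos²(θ − 68°) = 0.1342 / 0.1403 = 0.9565.
θ − 68° = arccos(√0.9565) = 12.0°, giving θ ≈ 68 + 12.0 = 80.0°.

θ ≈ 80°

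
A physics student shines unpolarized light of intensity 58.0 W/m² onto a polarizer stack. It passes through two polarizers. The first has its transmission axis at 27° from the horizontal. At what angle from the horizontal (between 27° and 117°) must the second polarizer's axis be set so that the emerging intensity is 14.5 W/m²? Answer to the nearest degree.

θ ≈ 72°

Unpolarized light through the first polarizer → I₁ = ½ I₀, now polarized at 27°.
Target fraction: 14.5 / 58.0 W/m² = 0.25 of I₀.
Need I₂/I₀ = 0.25, so cos²(θ − 27°) = 0.25 / 0.5 = 0.5.
θ − 27° = arccos(√0.5) = 45.0°, giving θ ≈ 27 + 45.0 = 72.0°.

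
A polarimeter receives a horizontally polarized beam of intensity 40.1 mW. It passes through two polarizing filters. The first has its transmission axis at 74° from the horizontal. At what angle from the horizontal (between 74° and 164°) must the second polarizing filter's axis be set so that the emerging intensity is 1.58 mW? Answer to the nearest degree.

θ ≈ 118°

I₁ = I₀ cos²(74° − 0°) = I₀ cos²(74°) = 0.07598 I₀.
Target fraction: 1.58 / 40.1 mW = 0.0394 of I₀.
Need I₂/I₀ = 0.0394, so cos²(θ − 74°) = 0.0394 / 0.07598 = 0.5186.
θ − 74° = arccos(√0.5186) = 43.9°, giving θ ≈ 74 + 43.9 = 117.9°.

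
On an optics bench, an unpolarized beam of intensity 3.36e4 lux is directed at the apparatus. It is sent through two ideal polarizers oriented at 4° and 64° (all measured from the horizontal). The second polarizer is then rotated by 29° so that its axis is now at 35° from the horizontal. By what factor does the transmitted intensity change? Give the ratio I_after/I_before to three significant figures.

I_new/I_old ≈ 2.94

Before rotation:
Unpolarized light through the first polarizer → I₁ = ½ I₀, now polarized at 4°.
I₂ = I₁ cos²(64° − 4°) = 0.5 I₀ · cos²(60°) = 0.125 I₀.
After rotation:
Unpolarized light through the first polarizer → I₁ = ½ I₀, now polarized at 4°.
I₂ = I₁ cos²(35° − 4°) = 0.5 I₀ · cos²(31°) = 0.3674 I₀.
Ratio = 0.3674 / 0.125 = 2.939.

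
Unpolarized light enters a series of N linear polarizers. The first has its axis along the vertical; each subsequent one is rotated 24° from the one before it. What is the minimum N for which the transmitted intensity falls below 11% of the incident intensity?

First polarizer halves the unpolarized light: factor 1/2.
Each further stage multiplies by cos²(24°) = 0.8346.
After N polarizers: T = 0.5·0.8346^(N−1). Require T < 0.11 ⇒ N−1 > ln(0.11/0.5)/ln(0.8346) = 8.37, so N−1 ≥ 9 and N = 10.
Check: N=10 gives T = 0.0982 < 0.11; N=9 gives T = 0.1177.

N = 10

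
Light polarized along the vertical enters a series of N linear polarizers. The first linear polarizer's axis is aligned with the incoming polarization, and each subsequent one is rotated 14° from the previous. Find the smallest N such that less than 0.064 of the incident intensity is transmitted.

N = 47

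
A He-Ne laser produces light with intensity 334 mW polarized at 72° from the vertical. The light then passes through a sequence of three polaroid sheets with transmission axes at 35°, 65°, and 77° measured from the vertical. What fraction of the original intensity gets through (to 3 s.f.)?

I/I₀ ≈ 0.458

I₁ = 334 mW · cos²(37°) = 213 mW.
I₂ = I₁ · cos²(30°) = 213 · 0.75 = 159.8 mW.
I₃ = I₂ · cos²(12°) = 159.8 · 0.9568 = 152.9 mW.
Transmitted fraction = 0.4577.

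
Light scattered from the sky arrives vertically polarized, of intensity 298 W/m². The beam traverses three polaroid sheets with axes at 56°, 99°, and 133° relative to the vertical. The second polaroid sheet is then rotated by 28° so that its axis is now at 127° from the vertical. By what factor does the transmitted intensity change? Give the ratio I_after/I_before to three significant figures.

I_new/I_old ≈ 0.285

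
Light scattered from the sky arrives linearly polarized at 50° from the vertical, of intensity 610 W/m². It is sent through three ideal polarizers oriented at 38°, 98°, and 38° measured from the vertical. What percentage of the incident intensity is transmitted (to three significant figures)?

I₁ = 610 W/m² · cos²(12°) = 583.6 W/m².
I₂ = I₁ · cos²(60°) = 583.6 · 0.25 = 145.9 W/m².
I₃ = I₂ · cos²(60°) = 145.9 · 0.25 = 36.48 W/m².
That is 5.98% of the incident intensity.

≈ 5.98%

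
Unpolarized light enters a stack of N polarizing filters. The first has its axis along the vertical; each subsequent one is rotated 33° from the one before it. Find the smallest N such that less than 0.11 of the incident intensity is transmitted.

N = 6

First polarizer halves the unpolarized light: factor 1/2.
Each further stage multiplies by cos²(33°) = 0.7034.
After N polarizers: T = 0.5·0.7034^(N−1). Require T < 0.11 ⇒ N−1 > ln(0.11/0.5)/ln(0.7034) = 4.30, so N−1 ≥ 5 and N = 6.
Check: N=6 gives T = 0.08608 < 0.11; N=5 gives T = 0.1224.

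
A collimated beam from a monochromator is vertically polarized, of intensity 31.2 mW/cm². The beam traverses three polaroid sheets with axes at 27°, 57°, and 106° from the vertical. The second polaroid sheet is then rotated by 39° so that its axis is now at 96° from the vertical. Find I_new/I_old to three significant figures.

Before rotation:
By Malus's law, I₁ = I₀ cos²(27° − 0°) = I₀ cos²(27°) = 0.7939 I₀.
I₂ = I₁ cos²(57° − 27°) = 0.7939 I₀ · cos²(30°) = 0.5954 I₀.
I₃ = I₂ cos²(106° − 57°) = 0.5954 I₀ · cos²(49°) = 0.2563 I₀.
After rotation:
I₁ = I₀ cos²(27° − 0°) = I₀ cos²(27°) = 0.7939 I₀.
I₂ = I₁ cos²(96° − 27°) = 0.7939 I₀ · cos²(69°) = 0.102 I₀.
I₃ = I₂ cos²(106° − 96°) = 0.102 I₀ · cos²(10°) = 0.09888 I₀.
Ratio = 0.09888 / 0.2563 = 0.3858.

I_new/I_old ≈ 0.386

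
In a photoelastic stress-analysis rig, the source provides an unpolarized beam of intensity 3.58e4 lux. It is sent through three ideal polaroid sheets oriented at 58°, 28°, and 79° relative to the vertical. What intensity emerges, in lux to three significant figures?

Unpolarized light through the first polarizer → I₁ = 3.58e4 lux/2 = 1.79e+04 lux, polarized at 58°.
I₂ = I₁ · cos²(30°) = 1.79e+04 · 0.75 = 1.343e+04 lux.
I₃ = I₂ · cos²(51°) = 1.343e+04 · 0.396 = 5317 lux.

I ≈ 5320 lux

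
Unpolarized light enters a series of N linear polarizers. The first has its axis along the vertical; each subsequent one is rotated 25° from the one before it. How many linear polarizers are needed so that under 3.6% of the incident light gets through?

First polarizer halves the unpolarized light: factor 1/2.
Each further stage multiplies by cos²(25°) = 0.8214.
After N polarizers: T = 0.5·0.8214^(N−1). Require T < 0.036 ⇒ N−1 > ln(0.036/0.5)/ln(0.8214) = 13.37, so N−1 ≥ 14 and N = 15.
Check: N=15 gives T = 0.03182 < 0.036; N=14 gives T = 0.03874.

N = 15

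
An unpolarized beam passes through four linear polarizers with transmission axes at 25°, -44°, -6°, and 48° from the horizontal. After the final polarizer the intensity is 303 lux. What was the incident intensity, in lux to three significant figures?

I₀ ≈ 2.20e4 lux

Unpolarized light through the first polarizer → I₁ = ½ I₀, now polarized at 25°.
I₂ = I₁ cos²(-44° − 25°) = 0.5 I₀ · cos²(69°) = 0.06421 I₀.
I₃ = I₂ cos²(-6° + 44°) = 0.06421 I₀ · cos²(38°) = 0.03987 I₀.
I₄ = I₃ cos²(48° + 6°) = 0.03987 I₀ · cos²(54°) = 0.01378 I₀.
So 303 lux = 0.01378 I₀, giving I₀ = 303/0.01378 = 2.199e+04 lux.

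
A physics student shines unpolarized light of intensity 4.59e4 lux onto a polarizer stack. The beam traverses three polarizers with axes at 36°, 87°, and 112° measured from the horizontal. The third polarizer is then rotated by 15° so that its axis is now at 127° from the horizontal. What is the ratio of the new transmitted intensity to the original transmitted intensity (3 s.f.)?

Before rotation:
Unpolarized light through the first polarizer → I₁ = ½ I₀, now polarized at 36°.
I₂ = I₁ cos²(87° − 36°) = 0.5 I₀ · cos²(51°) = 0.198 I₀.
I₃ = I₂ cos²(112° − 87°) = 0.198 I₀ · cos²(25°) = 0.1627 I₀.
After rotation:
Unpolarized light through the first polarizer → I₁ = ½ I₀, now polarized at 36°.
I₂ = I₁ cos²(87° − 36°) = 0.5 I₀ · cos²(51°) = 0.198 I₀.
I₃ = I₂ cos²(127° − 87°) = 0.198 I₀ · cos²(40°) = 0.1162 I₀.
Ratio = 0.1162 / 0.1627 = 0.7144.

I_new/I_old ≈ 0.714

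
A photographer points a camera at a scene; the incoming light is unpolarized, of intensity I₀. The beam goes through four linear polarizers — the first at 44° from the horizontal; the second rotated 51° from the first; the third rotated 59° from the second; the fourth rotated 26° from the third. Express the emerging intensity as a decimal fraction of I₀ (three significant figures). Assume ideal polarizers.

≈ 0.0424 I₀

Unpolarized light through the first polarizer → I₁ = ½ I₀, now polarized at 44°.
I₂ = I₁ cos²(51°) = 0.5 · 0.396 I₀ = 0.198 I₀.
I₃ = I₂ cos²(59°) = 0.198 · 0.2653 I₀ = 0.05253 I₀.
I₄ = I₃ cos²(26°) = 0.05253 · 0.8078 I₀ = 0.04243 I₀.
Transmitted fraction = 0.04243.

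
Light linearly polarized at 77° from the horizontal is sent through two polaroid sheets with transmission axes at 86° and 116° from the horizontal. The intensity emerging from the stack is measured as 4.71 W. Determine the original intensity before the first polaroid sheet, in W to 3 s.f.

I₀ ≈ 6.44 W

I₁ = I₀ cos²(86° − 77°) = I₀ cos²(9°) = 0.9755 I₀.
I₂ = I₁ cos²(116° − 86°) = 0.9755 I₀ · cos²(30°) = 0.7316 I₀.
So 4.71 W = 0.7316 I₀, giving I₀ = 4.71/0.7316 = 6.438 W.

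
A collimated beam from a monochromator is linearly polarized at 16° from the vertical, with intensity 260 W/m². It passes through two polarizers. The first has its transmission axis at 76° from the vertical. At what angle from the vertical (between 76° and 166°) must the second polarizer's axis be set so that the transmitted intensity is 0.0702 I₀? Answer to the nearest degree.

I₁ = I₀ cos²(76° − 16°) = I₀ cos²(60°) = 0.25 I₀.
Need I₂/I₀ = 0.0702, so cos²(θ − 76°) = 0.0702 / 0.25 = 0.2808.
θ − 76° = arccos(√0.2808) = 58.0°, giving θ ≈ 76 + 58.0 = 134.0°.

θ ≈ 134°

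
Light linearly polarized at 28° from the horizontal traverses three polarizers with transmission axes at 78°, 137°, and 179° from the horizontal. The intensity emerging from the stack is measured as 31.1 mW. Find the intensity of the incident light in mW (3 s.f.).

I₀ ≈ 514 mW

By Malus's law, I₁ = I₀ cos²(78° − 28°) = I₀ cos²(50°) = 0.4132 I₀.
I₂ = I₁ cos²(137° − 78°) = 0.4132 I₀ · cos²(59°) = 0.1096 I₀.
I₃ = I₂ cos²(179° − 137°) = 0.1096 I₀ · cos²(42°) = 0.06053 I₀.
So 31.1 mW = 0.06053 I₀, giving I₀ = 31.1/0.06053 = 513.8 mW.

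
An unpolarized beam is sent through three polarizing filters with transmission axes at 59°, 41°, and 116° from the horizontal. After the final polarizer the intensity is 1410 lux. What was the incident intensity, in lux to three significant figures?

I₀ ≈ 4.65e4 lux

Unpolarized light through the first polarizer → I₁ = ½ I₀, now polarized at 59°.
I₂ = I₁ cos²(41° − 59°) = 0.5 I₀ · cos²(18°) = 0.4523 I₀.
I₃ = I₂ cos²(116° − 41°) = 0.4523 I₀ · cos²(75°) = 0.0303 I₀.
So 1410 lux = 0.0303 I₀, giving I₀ = 1410/0.0303 = 4.654e+04 lux.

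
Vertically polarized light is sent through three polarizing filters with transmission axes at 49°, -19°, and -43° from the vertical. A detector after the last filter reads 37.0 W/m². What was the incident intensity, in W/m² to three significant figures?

I₀ ≈ 734 W/m²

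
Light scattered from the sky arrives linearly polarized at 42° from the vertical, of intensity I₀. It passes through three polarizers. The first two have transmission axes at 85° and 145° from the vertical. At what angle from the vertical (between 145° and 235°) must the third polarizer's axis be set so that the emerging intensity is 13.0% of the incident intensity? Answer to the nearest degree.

θ ≈ 155°

By Malus's law, I₁ = I₀ cos²(85° − 42°) = I₀ cos²(43°) = 0.5349 I₀.
I₂ = I₁ cos²(145° − 85°) = 0.5349 I₀ · cos²(60°) = 0.1337 I₀.
Need I₃/I₀ = 0.13, so cos²(θ − 145°) = 0.13 / 0.1337 = 0.9722.
θ − 145° = arccos(√0.9722) = 9.6°, giving θ ≈ 145 + 9.6 = 154.6°.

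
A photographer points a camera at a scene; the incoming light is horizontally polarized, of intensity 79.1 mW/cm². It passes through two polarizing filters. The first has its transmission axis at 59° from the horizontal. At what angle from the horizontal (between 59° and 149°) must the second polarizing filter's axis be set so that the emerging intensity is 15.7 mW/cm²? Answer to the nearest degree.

θ ≈ 89°

By Malus's law, I₁ = I₀ cos²(59° − 0°) = I₀ cos²(59°) = 0.2653 I₀.
Target fraction: 15.7 / 79.1 mW/cm² = 0.1985 of I₀.
Need I₂/I₀ = 0.1985, so cos²(θ − 59°) = 0.1985 / 0.2653 = 0.7482.
θ − 59° = arccos(√0.7482) = 30.1°, giving θ ≈ 59 + 30.1 = 89.1°.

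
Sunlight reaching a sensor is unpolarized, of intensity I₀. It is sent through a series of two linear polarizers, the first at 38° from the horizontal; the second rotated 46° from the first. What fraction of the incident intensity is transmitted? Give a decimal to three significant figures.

Unpolarized light through the first polarizer → I₁ = ½ I₀, now polarized at 38°.
I₂ = I₁ cos²(46°) = 0.5 · 0.4826 I₀ = 0.2413 I₀.
Transmitted fraction = 0.2413.

≈ 0.241 I₀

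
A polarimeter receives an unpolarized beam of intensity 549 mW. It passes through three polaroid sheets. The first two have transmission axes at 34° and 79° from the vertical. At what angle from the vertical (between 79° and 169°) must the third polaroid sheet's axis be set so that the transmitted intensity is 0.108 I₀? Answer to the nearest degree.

θ ≈ 128°

Unpolarized light through the first polarizer → I₁ = ½ I₀, now polarized at 34°.
I₂ = I₁ cos²(79° − 34°) = 0.5 I₀ · cos²(45°) = 0.25 I₀.
Need I₃/I₀ = 0.108, so cos²(θ − 79°) = 0.108 / 0.25 = 0.432.
θ − 79° = arccos(√0.432) = 48.9°, giving θ ≈ 79 + 48.9 = 127.9°.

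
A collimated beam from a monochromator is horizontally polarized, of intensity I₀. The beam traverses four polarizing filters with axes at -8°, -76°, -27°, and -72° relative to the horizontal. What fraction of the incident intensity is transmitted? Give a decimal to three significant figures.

≈ 0.0296 I₀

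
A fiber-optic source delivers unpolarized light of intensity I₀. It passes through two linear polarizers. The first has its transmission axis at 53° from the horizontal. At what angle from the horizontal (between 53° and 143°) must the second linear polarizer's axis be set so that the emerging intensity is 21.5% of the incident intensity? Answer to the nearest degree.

Unpolarized light through the first polarizer → I₁ = ½ I₀, now polarized at 53°.
Need I₂/I₀ = 0.215, so cos²(θ − 53°) = 0.215 / 0.5 = 0.43.
θ − 53° = arccos(√0.43) = 49.0°, giving θ ≈ 53 + 49.0 = 102.0°.

θ ≈ 102°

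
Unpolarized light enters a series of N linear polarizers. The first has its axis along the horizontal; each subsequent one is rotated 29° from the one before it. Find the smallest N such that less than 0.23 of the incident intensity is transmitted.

N = 4

First polarizer halves the unpolarized light: factor 1/2.
Each further stage multiplies by cos²(29°) = 0.765.
After N polarizers: T = 0.5·0.765^(N−1). Require T < 0.23 ⇒ N−1 > ln(0.23/0.5)/ln(0.765) = 2.90, so N−1 ≥ 3 and N = 4.
Check: N=4 gives T = 0.2238 < 0.23; N=3 gives T = 0.2926.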